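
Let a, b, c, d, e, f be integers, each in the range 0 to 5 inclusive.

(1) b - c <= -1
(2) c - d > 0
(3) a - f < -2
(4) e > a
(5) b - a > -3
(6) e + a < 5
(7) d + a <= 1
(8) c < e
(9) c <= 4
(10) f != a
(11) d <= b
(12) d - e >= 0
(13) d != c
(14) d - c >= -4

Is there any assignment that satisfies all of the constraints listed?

Constraints 2, 8, and 12 give e ≤ d, d < c, c < e. Chaining: e ≤ d < c < e, which forces e < e — impossible.

Unsatisfiable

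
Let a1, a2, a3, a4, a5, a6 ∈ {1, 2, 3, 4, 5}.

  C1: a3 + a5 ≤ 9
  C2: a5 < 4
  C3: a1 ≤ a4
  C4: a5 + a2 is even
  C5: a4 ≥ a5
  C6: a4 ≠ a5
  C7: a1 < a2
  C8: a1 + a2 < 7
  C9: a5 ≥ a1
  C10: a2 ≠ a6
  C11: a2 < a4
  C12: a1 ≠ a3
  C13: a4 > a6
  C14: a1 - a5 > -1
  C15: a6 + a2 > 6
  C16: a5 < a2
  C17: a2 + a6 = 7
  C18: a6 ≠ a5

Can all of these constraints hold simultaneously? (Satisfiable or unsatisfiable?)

One satisfying assignment is a1 = 2, a2 = 4, a3 = 5, a4 = 5, a5 = 2, a6 = 3.
For the less obvious constraints — constraint 1: a3 + a5 = 7; constraint 8: a1 + a2 = 6 — and the others hold by inspection.

Satisfiable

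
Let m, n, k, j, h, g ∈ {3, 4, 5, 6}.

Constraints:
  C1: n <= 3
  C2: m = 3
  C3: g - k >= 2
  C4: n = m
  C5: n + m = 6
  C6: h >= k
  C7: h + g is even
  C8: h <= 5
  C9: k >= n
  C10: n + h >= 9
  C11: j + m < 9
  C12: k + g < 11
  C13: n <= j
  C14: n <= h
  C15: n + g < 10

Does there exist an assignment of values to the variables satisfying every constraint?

From constraint 1: n ≤ 3. From constraint 8: h ≤ 5. Hence n + h ≤ 8. But constraint 10 requires n + h ≥ 9, and 9 > 8. Contradiction.

Unsatisfiable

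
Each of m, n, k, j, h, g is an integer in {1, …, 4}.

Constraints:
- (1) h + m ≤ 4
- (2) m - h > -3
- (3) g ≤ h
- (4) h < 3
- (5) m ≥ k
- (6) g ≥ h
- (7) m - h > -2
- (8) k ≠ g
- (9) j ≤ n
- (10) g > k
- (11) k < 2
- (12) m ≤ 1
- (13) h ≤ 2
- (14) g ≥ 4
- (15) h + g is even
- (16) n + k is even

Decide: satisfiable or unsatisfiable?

Unsatisfiable

From constraints 3 and 14: h ≥ g and g ≥ 4, so h ≥ 4. From constraint 4: h ≤ 2. But 2 < 4, so no value of h works.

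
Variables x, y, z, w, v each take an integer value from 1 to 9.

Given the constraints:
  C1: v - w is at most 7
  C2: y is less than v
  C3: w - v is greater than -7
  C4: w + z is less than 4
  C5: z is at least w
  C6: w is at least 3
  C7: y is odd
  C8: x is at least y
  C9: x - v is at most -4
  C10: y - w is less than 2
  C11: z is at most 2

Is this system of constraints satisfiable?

Unsatisfiable

From constraint 6: w ≥ 3. From constraints 5 and 11: w ≤ z and z ≤ 2, so w ≤ 2. But 2 < 3, so no value of w works.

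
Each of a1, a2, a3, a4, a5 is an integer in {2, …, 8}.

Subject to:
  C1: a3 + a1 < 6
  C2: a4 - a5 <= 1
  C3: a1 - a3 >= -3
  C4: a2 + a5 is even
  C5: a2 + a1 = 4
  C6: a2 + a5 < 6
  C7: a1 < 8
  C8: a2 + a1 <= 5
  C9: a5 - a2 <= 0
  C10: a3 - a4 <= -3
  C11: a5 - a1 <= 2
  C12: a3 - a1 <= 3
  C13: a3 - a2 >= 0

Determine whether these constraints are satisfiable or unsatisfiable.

Constraints 2, 9, 10, and 13 give a2 − a5 ≥ 0, a5 − a4 ≥ -1, a4 − a3 ≥ 3, a3 − a2 ≥ 0.
Adding all 4 inequalities: the left sides telescope to 0, and the right sides sum to 0 + (-1) + 3 + 0 = 2. So 0 ≥ 2, which is false.

Unsatisfiable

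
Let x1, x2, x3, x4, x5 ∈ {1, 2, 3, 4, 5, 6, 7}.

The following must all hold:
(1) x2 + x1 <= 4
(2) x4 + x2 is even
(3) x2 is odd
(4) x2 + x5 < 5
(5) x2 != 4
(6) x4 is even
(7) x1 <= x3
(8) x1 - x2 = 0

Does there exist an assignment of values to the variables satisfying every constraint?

Constraint 6 makes x4 even and constraint 3 makes x2 odd, so x4 + x2 must be odd. Constraint 2 says x4 + x2 is even — contradiction.

Unsatisfiable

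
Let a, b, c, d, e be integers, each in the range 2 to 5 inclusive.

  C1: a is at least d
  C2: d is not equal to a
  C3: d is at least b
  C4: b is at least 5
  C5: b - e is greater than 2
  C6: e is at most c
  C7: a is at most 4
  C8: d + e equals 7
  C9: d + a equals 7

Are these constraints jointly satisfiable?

From constraints 3 and 4: d ≥ b and b ≥ 5, so d ≥ 5. From constraints 1 and 7: d ≤ a and a ≤ 4, so d ≤ 4. But 4 < 5, so no value of d works.

Unsatisfiable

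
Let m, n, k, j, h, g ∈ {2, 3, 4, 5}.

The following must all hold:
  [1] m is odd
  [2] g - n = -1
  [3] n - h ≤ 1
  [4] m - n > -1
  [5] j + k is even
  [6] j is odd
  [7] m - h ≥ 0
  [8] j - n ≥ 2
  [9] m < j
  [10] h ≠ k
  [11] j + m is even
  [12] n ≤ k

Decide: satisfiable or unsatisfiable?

The assignment m = 3, n = 3, k = 3, j = 5, h = 2, g = 2 works:
  constraint 2 holds since g - n = -1.
  constraint 3 holds since n - h = 1.
The rest check out directly.

Satisfiable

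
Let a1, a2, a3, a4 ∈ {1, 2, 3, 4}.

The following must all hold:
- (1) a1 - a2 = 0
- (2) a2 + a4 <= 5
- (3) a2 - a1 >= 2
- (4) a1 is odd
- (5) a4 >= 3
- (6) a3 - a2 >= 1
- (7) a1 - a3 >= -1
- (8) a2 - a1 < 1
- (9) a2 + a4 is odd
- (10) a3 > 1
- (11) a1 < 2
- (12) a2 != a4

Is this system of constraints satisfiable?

Unsatisfiable

Constraints 3, 6, and 7 give a1 − a3 ≥ -1, a3 − a2 ≥ 1, a2 − a1 ≥ 2.
Adding all 3 inequalities: the left sides telescope to 0, and the right sides sum to (-1) + 1 + 2 = 2. So 0 ≥ 2, which is false.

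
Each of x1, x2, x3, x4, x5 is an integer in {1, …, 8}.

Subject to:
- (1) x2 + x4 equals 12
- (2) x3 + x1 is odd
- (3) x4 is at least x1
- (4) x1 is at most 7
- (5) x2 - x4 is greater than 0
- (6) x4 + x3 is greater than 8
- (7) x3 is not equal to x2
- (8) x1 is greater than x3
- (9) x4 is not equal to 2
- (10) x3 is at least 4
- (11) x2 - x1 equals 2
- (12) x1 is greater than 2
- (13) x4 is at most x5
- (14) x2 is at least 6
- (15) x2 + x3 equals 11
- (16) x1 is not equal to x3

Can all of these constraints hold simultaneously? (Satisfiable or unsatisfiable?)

Satisfiable

Take x1 = 5, x2 = 7, x3 = 4, x4 = 5, x5 = 8. Then constraint 1: x2 + x4 = 12; constraint 5: x2 - x4 = 2; constraint 6: x4 + x3 = 9, and every other listed constraint is also met.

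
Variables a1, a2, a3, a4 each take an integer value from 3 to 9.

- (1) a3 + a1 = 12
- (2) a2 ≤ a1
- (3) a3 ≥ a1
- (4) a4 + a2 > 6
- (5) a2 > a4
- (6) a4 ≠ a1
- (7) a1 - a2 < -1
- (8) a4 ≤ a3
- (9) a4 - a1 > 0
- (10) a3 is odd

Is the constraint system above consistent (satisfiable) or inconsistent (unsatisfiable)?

Unsatisfiable

Constraints 2, 5, and 9 give a2 ≤ a1, a1 < a4, a4 < a2. Chaining: a2 ≤ a1 < a4 < a2, which forces a2 < a2 — impossible.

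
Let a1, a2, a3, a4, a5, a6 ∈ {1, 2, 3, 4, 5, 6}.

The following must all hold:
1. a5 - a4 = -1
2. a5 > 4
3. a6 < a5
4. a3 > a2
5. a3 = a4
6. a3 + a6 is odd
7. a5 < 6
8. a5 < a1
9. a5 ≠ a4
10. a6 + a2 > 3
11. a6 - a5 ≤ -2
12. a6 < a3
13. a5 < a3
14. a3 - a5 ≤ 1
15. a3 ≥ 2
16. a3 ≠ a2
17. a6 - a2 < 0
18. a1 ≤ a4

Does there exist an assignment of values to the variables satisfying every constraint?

Satisfiable

One satisfying assignment is a1 = 6, a2 = 4, a3 = 6, a4 = 6, a5 = 5, a6 = 1.
For the less obvious constraints — constraint 1: a5 - a4 = -1; constraint 10: a6 + a2 = 5; constraint 11: a6 - a5 = -4 — and the others hold by inspection.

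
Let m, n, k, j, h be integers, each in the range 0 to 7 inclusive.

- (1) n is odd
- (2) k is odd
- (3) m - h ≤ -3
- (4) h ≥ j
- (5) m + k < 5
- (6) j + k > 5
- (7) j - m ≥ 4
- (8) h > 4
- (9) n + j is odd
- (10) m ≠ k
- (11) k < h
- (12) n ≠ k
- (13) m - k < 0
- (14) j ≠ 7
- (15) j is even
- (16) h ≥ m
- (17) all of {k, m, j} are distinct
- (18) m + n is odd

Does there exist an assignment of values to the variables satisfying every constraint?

Try m = 0, n = 5, k = 3, j = 4, h = 5.
Check constraint 3: m - h = -5; constraint 5: m + k = 3. The remaining constraints are straightforward to verify.

Satisfiable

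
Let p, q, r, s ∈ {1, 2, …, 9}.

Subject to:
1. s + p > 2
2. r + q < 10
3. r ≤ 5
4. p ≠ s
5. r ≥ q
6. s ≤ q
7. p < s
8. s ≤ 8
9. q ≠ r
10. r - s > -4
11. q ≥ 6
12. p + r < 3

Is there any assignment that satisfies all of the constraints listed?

Unsatisfiable

From constraints 5 and 11: r ≥ q and q ≥ 6, so r ≥ 6. From constraint 3: r ≤ 5. But 5 < 6, so no value of r works.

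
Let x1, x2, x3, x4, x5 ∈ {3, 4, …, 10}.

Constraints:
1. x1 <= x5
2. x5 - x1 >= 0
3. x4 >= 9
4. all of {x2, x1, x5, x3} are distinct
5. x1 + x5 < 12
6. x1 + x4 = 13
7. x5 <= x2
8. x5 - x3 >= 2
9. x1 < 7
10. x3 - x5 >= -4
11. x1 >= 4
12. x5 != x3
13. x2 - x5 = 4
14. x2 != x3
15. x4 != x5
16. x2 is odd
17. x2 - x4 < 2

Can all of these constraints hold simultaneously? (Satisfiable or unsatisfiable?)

Try x1 = 4, x2 = 9, x3 = 3, x4 = 9, x5 = 5.
Check constraint 2: x5 - x1 = 1; constraint 5: x1 + x5 = 9. The remaining constraints are straightforward to verify.

Satisfiable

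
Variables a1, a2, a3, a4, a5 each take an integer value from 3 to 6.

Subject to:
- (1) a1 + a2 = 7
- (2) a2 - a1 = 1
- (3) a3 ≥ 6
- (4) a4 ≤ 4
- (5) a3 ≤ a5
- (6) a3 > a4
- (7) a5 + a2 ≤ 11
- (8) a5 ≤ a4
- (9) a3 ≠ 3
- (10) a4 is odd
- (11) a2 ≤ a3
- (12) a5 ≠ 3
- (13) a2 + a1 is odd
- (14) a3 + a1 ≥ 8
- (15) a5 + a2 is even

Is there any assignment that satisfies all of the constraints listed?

From constraints 3 and 5: a5 ≥ a3 and a3 ≥ 6, so a5 ≥ 6. From constraints 4 and 8: a5 ≤ a4 and a4 ≤ 4, so a5 ≤ 4. But 4 < 6, so no value of a5 works.

Unsatisfiable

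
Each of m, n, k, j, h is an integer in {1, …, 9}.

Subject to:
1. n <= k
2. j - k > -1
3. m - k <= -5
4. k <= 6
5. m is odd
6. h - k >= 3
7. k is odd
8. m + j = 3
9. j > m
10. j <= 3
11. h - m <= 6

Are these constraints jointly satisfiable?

Constraints 3, 6, and 11 give h − k ≥ 3, k − m ≥ 5, m − h ≥ -6.
Adding all 3 inequalities: the left sides telescope to 0, and the right sides sum to 3 + 5 + (-6) = 2. So 0 ≥ 2, which is false.

Unsatisfiable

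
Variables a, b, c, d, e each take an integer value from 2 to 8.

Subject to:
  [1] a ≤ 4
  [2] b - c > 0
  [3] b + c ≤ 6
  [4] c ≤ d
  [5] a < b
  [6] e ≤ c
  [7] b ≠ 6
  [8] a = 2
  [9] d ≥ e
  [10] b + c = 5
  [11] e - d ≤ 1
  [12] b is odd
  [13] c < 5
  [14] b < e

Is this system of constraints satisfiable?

Constraints 2, 6, and 14 give b < e, e ≤ c, c < b. Chaining: b < e ≤ c < b, which forces b < b — impossible.

Unsatisfiable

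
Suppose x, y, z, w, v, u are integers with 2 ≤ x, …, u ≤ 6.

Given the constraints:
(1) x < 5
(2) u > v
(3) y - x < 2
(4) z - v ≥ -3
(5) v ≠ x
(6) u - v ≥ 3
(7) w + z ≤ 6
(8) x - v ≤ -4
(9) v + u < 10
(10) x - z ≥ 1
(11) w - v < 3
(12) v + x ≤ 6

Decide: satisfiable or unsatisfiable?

Constraints 4, 8, and 10 give x − z ≥ 1, z − v ≥ -3, v − x ≥ 4.
Adding all 3 inequalities: the left sides telescope to 0, and the right sides sum to 1 + (-3) + 4 = 2. So 0 ≥ 2, which is false.

Unsatisfiable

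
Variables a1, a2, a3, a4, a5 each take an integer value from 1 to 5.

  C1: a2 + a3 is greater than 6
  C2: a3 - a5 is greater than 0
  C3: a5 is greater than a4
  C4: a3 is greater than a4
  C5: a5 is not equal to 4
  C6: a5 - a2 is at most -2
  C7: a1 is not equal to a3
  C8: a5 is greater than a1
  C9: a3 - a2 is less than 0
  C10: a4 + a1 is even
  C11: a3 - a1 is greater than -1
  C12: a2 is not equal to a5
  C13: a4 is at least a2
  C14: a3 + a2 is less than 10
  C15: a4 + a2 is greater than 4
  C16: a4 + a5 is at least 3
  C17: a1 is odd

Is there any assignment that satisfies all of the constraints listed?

Constraints 2, 3, 9, and 13 give a4 < a5, a5 < a3, a3 < a2, a2 ≤ a4. Chaining: a4 < a5 < a3 < a2 ≤ a4, which forces a4 < a4 — impossible.

Unsatisfiable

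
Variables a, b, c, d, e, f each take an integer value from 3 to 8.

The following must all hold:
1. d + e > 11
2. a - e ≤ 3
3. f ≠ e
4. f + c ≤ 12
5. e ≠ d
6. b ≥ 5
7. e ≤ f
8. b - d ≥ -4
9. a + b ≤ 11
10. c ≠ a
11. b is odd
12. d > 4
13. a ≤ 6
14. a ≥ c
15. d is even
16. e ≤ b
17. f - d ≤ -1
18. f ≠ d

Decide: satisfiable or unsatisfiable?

One satisfying assignment is a = 5, b = 5, c = 4, d = 8, e = 4, f = 5.
For the less obvious constraints — constraint 1: d + e = 12; constraint 2: a - e = 1 — and the others hold by inspection.

Satisfiable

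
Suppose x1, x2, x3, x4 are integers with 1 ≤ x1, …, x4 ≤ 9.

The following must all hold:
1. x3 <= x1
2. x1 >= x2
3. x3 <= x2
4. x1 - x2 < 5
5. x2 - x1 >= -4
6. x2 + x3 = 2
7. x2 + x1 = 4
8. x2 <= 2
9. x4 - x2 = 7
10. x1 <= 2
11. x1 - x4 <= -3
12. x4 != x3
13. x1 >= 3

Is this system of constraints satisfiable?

From constraint 13: x1 ≥ 3. From constraint 10: x1 ≤ 2. But 2 < 3, so no value of x1 works.

Unsatisfiable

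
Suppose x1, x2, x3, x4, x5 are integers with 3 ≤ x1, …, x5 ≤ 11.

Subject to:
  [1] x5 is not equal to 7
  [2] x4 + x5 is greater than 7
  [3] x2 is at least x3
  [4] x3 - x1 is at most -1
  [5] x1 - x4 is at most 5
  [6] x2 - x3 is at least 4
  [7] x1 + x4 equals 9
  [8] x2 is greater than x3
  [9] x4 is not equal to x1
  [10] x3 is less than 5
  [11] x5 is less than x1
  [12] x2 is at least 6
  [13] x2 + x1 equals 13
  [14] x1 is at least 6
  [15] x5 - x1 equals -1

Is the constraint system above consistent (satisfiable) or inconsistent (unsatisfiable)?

Try x1 = 6, x2 = 7, x3 = 3, x4 = 3, x5 = 5.
Check constraint 2: x4 + x5 = 8; constraint 4: x3 - x1 = -3. The remaining constraints are straightforward to verify.

Satisfiable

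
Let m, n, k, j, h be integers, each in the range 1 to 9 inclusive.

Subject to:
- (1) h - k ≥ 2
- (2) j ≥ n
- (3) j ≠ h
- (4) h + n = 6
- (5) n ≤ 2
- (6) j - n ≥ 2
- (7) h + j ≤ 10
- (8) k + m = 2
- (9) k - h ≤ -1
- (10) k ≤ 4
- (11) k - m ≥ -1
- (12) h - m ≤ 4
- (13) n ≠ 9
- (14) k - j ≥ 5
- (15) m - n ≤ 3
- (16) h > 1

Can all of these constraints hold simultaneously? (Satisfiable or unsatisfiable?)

Constraints 6, 9, 12, 14, and 15 give m − h ≥ -4, h − k ≥ 1, k − j ≥ 5, j − n ≥ 2, n − m ≥ -3.
Adding all 5 inequalities: the left sides telescope to 0, and the right sides sum to (-4) + 1 + 5 + 2 + (-3) = 1. So 0 ≥ 1, which is false.

Unsatisfiable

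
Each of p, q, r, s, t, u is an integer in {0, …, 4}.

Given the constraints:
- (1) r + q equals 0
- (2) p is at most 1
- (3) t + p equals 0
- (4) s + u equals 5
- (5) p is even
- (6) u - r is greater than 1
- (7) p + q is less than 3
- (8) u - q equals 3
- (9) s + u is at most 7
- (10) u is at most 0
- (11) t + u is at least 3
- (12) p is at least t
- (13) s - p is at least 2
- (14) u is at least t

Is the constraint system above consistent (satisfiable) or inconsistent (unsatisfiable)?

From constraints 2 and 12: t ≤ p ≤ 1. From constraint 10: u ≤ 0. Hence t + u ≤ 1. But constraint 11 requires t + u ≥ 3, and 3 > 1. Contradiction.

Unsatisfiable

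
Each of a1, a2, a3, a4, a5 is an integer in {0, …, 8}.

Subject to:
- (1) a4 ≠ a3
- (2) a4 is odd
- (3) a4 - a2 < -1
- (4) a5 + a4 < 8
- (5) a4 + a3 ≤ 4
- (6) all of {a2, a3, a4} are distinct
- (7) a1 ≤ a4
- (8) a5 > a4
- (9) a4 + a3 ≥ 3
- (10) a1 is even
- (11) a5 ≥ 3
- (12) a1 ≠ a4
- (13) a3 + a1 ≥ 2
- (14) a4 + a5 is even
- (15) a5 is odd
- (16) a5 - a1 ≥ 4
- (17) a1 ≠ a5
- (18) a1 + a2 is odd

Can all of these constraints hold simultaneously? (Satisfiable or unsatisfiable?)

Satisfiable

Setting (a1, a2, a3, a4, a5) = (0, 5, 2, 1, 5) satisfies everything: constraint 3: a4 - a2 = -4; constraint 4: a5 + a4 = 6, and the others follow.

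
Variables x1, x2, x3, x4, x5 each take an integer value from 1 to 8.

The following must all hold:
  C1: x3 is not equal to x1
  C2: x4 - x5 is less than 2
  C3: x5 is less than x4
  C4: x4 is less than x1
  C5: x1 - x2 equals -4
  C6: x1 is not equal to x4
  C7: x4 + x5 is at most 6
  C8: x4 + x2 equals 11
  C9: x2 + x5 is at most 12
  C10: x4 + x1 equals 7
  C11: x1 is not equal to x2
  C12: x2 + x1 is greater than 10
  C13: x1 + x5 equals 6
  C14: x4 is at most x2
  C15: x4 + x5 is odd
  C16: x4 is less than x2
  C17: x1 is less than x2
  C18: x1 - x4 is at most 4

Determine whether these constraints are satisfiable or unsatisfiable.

The assignment x1 = 4, x2 = 8, x3 = 7, x4 = 3, x5 = 2 works:
  constraint 2 holds since x4 - x5 = 1.
  constraint 5 holds since x1 - x2 = -4.
The rest check out directly.

Satisfiable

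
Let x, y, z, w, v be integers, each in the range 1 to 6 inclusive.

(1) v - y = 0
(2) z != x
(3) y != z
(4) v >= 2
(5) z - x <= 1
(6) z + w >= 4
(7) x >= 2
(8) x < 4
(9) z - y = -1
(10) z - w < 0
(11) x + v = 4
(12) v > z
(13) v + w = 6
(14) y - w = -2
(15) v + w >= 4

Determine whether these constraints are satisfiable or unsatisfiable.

Try x = 2, y = 2, z = 1, w = 4, v = 2.
Check constraint 1: v - y = 0; constraint 5: z - x = -1. The remaining constraints are straightforward to verify.

Satisfiable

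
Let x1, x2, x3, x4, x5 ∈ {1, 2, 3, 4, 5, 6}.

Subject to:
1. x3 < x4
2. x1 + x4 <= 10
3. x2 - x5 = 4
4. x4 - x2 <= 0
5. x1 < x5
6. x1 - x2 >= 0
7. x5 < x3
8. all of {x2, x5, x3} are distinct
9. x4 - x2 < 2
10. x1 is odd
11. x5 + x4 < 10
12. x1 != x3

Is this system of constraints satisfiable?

Unsatisfiable

Constraints 1, 4, 5, 6, and 7 give x5 < x3, x3 < x4, x4 ≤ x2, x2 ≤ x1, x1 < x5. Chaining: x5 < x3 < x4 ≤ x2 ≤ x1 < x5, which forces x5 < x5 — impossible.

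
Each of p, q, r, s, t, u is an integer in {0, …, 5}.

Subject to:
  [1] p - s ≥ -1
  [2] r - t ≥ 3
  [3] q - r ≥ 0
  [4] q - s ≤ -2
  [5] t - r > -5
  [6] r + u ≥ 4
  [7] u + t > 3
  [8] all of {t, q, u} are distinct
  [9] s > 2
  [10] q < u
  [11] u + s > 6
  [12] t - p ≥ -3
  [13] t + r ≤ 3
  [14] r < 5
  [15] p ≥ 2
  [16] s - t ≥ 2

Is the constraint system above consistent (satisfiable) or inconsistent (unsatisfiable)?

Constraints 1, 2, 3, 4, and 12 give r − t ≥ 3, t − p ≥ -3, p − s ≥ -1, s − q ≥ 2, q − r ≥ 0.
Adding all 5 inequalities: the left sides telescope to 0, and the right sides sum to 3 + (-3) + (-1) + 2 + 0 = 1. So 0 ≥ 1, which is false.

Unsatisfiable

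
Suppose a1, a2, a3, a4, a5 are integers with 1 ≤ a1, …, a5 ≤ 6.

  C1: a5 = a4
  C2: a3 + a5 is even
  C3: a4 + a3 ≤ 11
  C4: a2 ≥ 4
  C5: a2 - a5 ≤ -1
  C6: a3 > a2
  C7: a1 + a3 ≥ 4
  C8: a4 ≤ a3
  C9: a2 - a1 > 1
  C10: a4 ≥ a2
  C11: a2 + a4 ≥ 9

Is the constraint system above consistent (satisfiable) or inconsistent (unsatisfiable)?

Satisfiable

Try a1 = 2, a2 = 4, a3 = 5, a4 = 5, a5 = 5.
Check constraint 3: a4 + a3 = 10; constraint 5: a2 - a5 = -1. The remaining constraints are straightforward to verify.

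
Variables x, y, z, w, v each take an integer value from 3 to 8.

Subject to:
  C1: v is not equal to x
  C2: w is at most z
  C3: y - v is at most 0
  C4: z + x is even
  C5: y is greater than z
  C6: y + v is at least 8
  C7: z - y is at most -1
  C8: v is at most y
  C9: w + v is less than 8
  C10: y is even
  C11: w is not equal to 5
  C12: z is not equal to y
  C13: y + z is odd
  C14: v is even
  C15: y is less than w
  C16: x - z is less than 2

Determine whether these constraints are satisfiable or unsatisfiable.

Unsatisfiable

Constraints 2, 7, and 15 give y < w, w ≤ z, z < y. Chaining: y < w ≤ z < y, which forces y < y — impossible.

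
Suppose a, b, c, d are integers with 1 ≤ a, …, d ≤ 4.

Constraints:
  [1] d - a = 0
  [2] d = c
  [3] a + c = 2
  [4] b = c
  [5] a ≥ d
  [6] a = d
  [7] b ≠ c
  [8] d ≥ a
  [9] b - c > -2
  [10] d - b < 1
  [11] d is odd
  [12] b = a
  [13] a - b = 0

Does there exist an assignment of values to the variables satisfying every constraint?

Unsatisfiable

From constraints 2, 6, and 12, b = a = d = c, so b = c. But constraint 7 says b ≠ c. Contradiction.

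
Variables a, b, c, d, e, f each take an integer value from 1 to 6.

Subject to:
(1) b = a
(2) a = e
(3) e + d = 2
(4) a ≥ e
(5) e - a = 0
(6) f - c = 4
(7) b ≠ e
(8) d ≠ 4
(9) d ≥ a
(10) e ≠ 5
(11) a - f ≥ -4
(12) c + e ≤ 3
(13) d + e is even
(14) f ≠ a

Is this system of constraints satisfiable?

From constraints 1 and 2, b = a = e, so b = e. But constraint 7 says b ≠ e. Contradiction.

Unsatisfiable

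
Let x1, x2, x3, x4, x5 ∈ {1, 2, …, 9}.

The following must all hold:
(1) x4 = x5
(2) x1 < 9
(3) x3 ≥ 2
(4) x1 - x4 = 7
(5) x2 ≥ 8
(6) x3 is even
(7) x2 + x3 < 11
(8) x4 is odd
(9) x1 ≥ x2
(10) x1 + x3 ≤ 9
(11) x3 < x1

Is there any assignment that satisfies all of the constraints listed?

From constraints 5 and 9: x1 ≥ x2 ≥ 8. From constraint 3: x3 ≥ 2. Hence x1 + x3 ≥ 10. But constraint 10 requires x1 + x3 ≤ 9, and 9 < 10. Contradiction.

Unsatisfiable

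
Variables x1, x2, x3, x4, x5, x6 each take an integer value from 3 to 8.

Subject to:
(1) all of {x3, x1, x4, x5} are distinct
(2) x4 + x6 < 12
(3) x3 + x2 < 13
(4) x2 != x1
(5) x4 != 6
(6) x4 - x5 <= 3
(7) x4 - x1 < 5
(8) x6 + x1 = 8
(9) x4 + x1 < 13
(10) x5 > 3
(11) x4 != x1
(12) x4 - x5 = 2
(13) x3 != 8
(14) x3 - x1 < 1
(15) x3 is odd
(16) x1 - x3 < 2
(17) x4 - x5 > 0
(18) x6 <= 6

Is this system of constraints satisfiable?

The assignment x1 = 4, x2 = 7, x3 = 3, x4 = 7, x5 = 5, x6 = 4 works:
  constraint 2 holds since x4 + x6 = 11.
  constraint 3 holds since x3 + x2 = 10.
  constraint 6 holds since x4 - x5 = 2.
The rest check out directly.

Satisfiable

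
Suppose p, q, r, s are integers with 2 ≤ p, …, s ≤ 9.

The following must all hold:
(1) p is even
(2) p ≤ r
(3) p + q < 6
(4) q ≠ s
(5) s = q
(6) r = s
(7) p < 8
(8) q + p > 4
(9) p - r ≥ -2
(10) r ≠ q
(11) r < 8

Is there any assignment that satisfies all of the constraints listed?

Unsatisfiable

From constraints 5 and 6, r = s = q, so r = q. But constraint 10 says r ≠ q. Contradiction.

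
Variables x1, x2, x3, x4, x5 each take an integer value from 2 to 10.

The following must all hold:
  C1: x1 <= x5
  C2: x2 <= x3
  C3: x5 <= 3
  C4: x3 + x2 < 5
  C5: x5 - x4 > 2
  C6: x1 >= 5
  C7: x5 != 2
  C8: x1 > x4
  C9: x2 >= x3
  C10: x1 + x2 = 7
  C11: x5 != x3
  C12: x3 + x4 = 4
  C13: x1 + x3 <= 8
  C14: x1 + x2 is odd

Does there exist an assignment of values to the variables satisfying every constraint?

Unsatisfiable

From constraint 6: x1 ≥ 5. From constraints 1 and 3: x1 ≤ x5 and x5 ≤ 3, so x1 ≤ 3. But 3 < 5, so no value of x1 works.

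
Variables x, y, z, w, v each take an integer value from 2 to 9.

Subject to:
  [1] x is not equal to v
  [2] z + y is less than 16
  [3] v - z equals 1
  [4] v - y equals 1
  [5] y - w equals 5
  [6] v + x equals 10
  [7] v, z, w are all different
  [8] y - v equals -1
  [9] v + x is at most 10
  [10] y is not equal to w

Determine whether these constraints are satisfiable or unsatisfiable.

The assignment x = 2, y = 7, z = 7, w = 2, v = 8 works:
  constraint 2 holds since z + y = 14.
  constraint 3 holds since v - z = 1.
  constraint 4 holds since v - y = 1.
The rest check out directly.

Satisfiable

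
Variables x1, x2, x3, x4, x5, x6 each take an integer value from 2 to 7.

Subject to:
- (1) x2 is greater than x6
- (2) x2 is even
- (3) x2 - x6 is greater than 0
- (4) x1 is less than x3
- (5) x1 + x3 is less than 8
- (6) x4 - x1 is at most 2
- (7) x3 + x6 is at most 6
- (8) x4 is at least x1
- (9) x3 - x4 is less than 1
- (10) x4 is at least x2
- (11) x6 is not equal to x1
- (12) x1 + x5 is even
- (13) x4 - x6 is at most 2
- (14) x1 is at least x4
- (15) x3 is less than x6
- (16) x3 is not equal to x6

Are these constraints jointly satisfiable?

Constraints 3, 4, 10, 14, and 15 give x2 ≤ x4, x4 ≤ x1, x1 < x3, x3 < x6, x6 < x2. Chaining: x2 ≤ x4 ≤ x1 < x3 < x6 < x2, which forces x2 < x2 — impossible.

Unsatisfiable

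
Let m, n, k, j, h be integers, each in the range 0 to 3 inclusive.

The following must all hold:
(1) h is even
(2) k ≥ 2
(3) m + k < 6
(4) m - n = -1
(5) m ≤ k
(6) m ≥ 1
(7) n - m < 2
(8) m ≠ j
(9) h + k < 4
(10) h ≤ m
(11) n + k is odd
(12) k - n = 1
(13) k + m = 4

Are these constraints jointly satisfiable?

The assignment m = 1, n = 2, k = 3, j = 2, h = 0 works:
  constraint 3 holds since m + k = 4.
  constraint 4 holds since m - n = -1.
  constraint 7 holds since n - m = 1.
The rest check out directly.

Satisfiable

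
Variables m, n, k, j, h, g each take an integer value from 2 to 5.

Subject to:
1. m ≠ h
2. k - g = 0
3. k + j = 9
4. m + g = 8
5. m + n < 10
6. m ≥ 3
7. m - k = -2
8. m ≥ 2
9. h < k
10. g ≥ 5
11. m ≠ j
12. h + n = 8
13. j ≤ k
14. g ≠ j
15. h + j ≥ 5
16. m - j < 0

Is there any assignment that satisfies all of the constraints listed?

One satisfying assignment is m = 3, n = 4, k = 5, j = 4, h = 4, g = 5.
For the less obvious constraints — constraint 2: k - g = 0; constraint 3: k + j = 9; constraint 4: m + g = 8 — and the others hold by inspection.

Satisfiable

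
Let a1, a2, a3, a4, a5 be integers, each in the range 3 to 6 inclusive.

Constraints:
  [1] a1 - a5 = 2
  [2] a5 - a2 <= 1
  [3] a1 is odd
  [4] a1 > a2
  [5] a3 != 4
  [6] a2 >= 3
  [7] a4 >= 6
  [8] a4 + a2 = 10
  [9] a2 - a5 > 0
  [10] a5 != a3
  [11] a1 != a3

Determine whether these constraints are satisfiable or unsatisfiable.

Satisfiable

Take a1 = 5, a2 = 4, a3 = 6, a4 = 6, a5 = 3. Then constraint 1: a1 - a5 = 2; constraint 2: a5 - a2 = -1; constraint 8: a4 + a2 = 10, and every other listed constraint is also met.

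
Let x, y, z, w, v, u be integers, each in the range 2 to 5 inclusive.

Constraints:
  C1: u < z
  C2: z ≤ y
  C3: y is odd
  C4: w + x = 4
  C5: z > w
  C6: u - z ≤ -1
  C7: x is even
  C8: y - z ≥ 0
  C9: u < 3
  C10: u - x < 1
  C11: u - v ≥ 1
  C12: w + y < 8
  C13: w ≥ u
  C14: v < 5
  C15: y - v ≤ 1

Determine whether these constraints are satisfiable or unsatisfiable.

Unsatisfiable

Constraints 6, 8, 11, and 15 give v − y ≥ -1, y − z ≥ 0, z − u ≥ 1, u − v ≥ 1.
Adding all 4 inequalities: the left sides telescope to 0, and the right sides sum to (-1) + 0 + 1 + 1 = 1. So 0 ≥ 1, which is false.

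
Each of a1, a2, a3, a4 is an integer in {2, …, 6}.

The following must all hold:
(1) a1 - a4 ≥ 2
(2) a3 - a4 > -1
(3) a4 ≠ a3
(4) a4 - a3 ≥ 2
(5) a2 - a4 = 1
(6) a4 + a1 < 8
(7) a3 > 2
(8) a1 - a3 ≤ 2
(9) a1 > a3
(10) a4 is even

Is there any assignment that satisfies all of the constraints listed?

Unsatisfiable

Constraints 1, 4, and 8 give a3 − a1 ≥ -2, a1 − a4 ≥ 2, a4 − a3 ≥ 2.
Adding all 3 inequalities: the left sides telescope to 0, and the right sides sum to (-2) + 2 + 2 = 2. So 0 ≥ 2, which is false.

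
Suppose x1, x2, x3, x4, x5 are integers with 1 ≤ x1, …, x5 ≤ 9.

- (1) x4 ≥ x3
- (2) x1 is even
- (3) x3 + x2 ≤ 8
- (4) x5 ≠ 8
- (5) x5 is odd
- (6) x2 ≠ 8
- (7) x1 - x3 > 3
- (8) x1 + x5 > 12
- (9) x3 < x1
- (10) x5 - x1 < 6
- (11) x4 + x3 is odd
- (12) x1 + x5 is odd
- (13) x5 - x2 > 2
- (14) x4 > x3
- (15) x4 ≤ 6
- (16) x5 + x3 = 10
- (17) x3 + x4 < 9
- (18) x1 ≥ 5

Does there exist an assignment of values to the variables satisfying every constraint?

Take x1 = 6, x2 = 4, x3 = 1, x4 = 6, x5 = 9. Then constraint 3: x3 + x2 = 5; constraint 7: x1 - x3 = 5, and every other listed constraint is also met.

Satisfiable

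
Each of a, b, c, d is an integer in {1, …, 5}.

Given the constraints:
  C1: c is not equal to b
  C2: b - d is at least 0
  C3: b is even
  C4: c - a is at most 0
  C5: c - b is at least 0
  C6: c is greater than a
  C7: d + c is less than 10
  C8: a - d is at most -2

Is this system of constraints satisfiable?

Constraints 2, 4, 5, and 8 give c − b ≥ 0, b − d ≥ 0, d − a ≥ 2, a − c ≥ 0.
Adding all 4 inequalities: the left sides telescope to 0, and the right sides sum to 0 + 0 + 2 + 0 = 2. So 0 ≥ 2, which is false.

Unsatisfiable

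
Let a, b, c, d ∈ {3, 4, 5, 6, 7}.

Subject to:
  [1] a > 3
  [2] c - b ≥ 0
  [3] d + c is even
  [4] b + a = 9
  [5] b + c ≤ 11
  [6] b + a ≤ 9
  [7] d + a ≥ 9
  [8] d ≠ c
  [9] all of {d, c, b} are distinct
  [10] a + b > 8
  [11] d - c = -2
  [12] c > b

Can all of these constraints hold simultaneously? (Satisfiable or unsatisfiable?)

Try a = 5, b = 4, c = 7, d = 5.
Check constraint 2: c - b = 3; constraint 4: b + a = 9; constraint 5: b + c = 11. The remaining constraints are straightforward to verify.

Satisfiable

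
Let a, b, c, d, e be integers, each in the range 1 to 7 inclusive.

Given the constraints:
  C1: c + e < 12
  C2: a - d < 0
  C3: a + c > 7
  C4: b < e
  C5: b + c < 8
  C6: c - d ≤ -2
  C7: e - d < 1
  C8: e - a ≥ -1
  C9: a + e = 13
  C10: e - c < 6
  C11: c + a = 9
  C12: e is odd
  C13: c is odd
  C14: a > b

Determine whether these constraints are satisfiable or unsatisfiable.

Satisfiable

The assignment a = 6, b = 3, c = 3, d = 7, e = 7 works:
  constraint 1 holds since c + e = 10.
  constraint 2 holds since a - d = -1.
  constraint 3 holds since a + c = 9.
The rest check out directly.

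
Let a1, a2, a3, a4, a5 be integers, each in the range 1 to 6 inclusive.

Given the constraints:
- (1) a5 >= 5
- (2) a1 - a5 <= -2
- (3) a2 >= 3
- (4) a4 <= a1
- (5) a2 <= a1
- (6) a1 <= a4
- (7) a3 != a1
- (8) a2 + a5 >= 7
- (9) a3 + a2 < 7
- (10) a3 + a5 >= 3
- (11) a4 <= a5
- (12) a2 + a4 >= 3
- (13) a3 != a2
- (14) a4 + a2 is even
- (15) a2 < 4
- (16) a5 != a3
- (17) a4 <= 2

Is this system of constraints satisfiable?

Unsatisfiable

From constraints 3 and 5: a1 ≥ a2 and a2 ≥ 3, so a1 ≥ 3. From constraints 6 and 17: a1 ≤ a4 and a4 ≤ 2, so a1 ≤ 2. But 2 < 3, so no value of a1 works.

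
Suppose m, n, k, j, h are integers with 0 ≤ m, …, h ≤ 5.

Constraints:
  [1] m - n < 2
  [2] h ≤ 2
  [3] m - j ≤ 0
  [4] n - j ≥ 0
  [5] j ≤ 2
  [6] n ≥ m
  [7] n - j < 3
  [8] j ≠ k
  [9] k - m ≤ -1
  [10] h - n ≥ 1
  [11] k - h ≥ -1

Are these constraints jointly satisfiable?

Unsatisfiable

Constraints 3, 4, 9, 10, and 11 give m − k ≥ 1, k − h ≥ -1, h − n ≥ 1, n − j ≥ 0, j − m ≥ 0.
Adding all 5 inequalities: the left sides telescope to 0, and the right sides sum to 1 + (-1) + 1 + 0 + 0 = 1. So 0 ≥ 1, which is false.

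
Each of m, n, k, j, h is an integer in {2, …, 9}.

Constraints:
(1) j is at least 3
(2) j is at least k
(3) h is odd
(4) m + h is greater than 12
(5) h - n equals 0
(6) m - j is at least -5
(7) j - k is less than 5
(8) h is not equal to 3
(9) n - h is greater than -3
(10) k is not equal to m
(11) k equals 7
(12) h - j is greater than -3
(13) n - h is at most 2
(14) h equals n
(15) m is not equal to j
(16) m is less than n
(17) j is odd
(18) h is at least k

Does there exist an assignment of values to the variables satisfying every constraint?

Satisfiable

Setting (m, n, k, j, h) = (6, 9, 7, 9, 9) satisfies everything: constraint 4: m + h = 15; constraint 5: h - n = 0, and the others follow.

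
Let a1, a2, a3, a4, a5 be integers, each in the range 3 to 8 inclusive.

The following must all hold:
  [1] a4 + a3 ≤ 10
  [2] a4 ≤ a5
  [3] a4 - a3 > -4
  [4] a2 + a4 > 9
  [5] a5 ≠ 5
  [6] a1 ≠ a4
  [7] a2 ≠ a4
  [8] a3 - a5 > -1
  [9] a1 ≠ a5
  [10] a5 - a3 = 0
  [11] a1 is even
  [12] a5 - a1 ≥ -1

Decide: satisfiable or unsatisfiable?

Satisfiable

Setting (a1, a2, a3, a4, a5) = (4, 8, 6, 3, 6) satisfies everything: constraint 1: a4 + a3 = 9; constraint 3: a4 - a3 = -3; constraint 4: a2 + a4 = 11, and the others follow.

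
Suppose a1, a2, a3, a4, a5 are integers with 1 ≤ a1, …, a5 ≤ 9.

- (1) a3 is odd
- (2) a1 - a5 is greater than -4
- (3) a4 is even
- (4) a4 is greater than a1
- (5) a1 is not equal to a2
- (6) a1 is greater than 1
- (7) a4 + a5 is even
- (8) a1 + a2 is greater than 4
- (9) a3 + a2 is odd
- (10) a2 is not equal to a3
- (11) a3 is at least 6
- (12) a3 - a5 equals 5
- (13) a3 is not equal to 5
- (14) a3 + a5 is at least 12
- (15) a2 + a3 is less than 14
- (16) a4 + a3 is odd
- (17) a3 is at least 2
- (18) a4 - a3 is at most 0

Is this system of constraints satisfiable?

Take a1 = 3, a2 = 4, a3 = 9, a4 = 8, a5 = 4. Then constraint 2: a1 - a5 = -1; constraint 8: a1 + a2 = 7, and every other listed constraint is also met.

Satisfiable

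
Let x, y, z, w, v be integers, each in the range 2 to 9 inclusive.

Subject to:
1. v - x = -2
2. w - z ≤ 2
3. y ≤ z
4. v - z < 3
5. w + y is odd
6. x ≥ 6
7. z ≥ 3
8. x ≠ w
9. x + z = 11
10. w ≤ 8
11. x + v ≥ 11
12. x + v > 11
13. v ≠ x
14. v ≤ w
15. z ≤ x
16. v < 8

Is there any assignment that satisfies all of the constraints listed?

Satisfiable

Take x = 7, y = 4, z = 4, w = 5, v = 5. Then constraint 1: v - x = -2; constraint 2: w - z = 1; constraint 4: v - z = 1, and every other listed constraint is also met.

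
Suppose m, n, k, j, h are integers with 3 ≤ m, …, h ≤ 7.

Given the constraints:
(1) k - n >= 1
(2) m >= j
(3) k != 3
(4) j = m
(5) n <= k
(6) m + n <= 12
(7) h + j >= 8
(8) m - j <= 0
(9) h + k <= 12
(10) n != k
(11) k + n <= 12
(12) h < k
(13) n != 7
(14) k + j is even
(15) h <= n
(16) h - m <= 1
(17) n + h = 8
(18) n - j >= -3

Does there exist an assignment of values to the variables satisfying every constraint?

Take m = 5, n = 4, k = 7, j = 5, h = 4. Then constraint 1: k - n = 3; constraint 6: m + n = 9; constraint 7: h + j = 9, and every other listed constraint is also met.

Satisfiable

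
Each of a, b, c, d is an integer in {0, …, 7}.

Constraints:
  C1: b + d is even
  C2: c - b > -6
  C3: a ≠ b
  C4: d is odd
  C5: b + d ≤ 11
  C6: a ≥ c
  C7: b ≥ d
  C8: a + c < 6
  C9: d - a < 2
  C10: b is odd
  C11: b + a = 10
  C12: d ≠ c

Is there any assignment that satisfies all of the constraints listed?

Satisfiable

Take a = 3, b = 7, c = 2, d = 3. Then constraint 2: c - b = -5; constraint 5: b + d = 10; constraint 8: a + c = 5, and every other listed constraint is also met.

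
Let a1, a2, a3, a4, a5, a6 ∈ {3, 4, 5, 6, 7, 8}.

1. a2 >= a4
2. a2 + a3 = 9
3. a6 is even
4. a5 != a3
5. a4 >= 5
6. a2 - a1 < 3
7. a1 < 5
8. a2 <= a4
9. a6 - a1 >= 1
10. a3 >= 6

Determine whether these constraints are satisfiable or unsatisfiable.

From constraints 1 and 5: a2 ≥ a4 ≥ 5. From constraint 10: a3 ≥ 6. Hence a2 + a3 ≥ 11. But constraint 2 requires a2 + a3 = 9, and 9 < 11. Contradiction.

Unsatisfiable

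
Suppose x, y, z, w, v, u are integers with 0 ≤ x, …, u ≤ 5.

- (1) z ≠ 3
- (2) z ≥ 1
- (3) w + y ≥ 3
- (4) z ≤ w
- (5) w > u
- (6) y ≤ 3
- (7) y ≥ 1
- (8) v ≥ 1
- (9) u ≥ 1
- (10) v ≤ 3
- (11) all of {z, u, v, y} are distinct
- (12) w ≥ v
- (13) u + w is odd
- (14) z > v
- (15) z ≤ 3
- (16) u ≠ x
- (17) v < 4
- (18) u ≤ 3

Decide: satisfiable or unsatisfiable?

Unsatisfiable

Constraints 2, 6, 7, 8, 9, 10, 15, and 18 confine each of z, u, v, y to the 3 values {1, …, 3}.
Constraint 11 requires all 4 of them to be distinct, but only 3 values are available — impossible by the pigeonhole principle.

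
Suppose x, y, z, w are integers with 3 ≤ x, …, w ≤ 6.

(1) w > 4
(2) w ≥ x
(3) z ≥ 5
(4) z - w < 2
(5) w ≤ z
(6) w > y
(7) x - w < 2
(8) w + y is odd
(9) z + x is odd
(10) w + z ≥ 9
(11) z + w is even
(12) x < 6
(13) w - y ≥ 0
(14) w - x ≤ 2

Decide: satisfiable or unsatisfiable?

Satisfiable

Setting (x, y, z, w) = (5, 5, 6, 6) satisfies everything: constraint 4: z - w = 0; constraint 7: x - w = -1; constraint 10: w + z = 12, and the others follow.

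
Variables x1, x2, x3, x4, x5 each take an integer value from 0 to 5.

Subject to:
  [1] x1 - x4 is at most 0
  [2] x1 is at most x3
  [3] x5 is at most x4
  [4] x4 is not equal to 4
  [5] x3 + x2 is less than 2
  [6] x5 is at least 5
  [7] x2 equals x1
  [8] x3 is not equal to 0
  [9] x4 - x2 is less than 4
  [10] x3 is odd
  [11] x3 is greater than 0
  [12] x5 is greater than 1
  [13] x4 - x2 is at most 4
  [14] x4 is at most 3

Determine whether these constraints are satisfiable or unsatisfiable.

Unsatisfiable

From constraint 6: x5 ≥ 5. From constraints 3 and 14: x5 ≤ x4 and x4 ≤ 3, so x5 ≤ 3. But 3 < 5, so no value of x5 works.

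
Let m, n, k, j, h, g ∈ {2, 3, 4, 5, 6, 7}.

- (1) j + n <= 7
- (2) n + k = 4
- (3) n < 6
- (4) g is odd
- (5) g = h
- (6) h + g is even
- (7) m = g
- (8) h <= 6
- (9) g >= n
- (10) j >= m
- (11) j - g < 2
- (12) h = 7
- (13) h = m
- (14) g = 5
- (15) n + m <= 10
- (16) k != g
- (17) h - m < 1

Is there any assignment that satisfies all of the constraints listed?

Constraint 12 fixes h = 7 and constraint 14 fixes g = 5. Constraints 7 and 13 give h = m = g, so h = g. But 7 ≠ 5 — contradiction.

Unsatisfiable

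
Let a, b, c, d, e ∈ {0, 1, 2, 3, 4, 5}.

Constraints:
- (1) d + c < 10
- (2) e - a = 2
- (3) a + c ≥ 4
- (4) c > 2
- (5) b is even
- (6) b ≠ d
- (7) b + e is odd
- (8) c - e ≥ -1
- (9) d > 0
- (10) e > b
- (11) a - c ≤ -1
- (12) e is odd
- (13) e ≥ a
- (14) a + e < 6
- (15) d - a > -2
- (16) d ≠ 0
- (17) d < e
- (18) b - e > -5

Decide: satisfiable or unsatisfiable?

Satisfiable

The assignment a = 1, b = 0, c = 5, d = 2, e = 3 works:
  constraint 1 holds since d + c = 7.
  constraint 2 holds since e - a = 2.
  constraint 3 holds since a + c = 6.
The rest check out directly.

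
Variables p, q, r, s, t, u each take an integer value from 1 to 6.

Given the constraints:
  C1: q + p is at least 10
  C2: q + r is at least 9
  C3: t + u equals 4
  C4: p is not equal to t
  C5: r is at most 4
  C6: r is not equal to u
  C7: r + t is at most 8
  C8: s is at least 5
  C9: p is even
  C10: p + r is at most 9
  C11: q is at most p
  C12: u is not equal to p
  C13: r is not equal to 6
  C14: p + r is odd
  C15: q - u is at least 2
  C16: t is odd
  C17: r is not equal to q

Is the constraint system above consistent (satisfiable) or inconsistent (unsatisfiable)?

The assignment p = 6, q = 6, r = 3, s = 6, t = 3, u = 1 works:
  constraint 1 holds since q + p = 12.
  constraint 2 holds since q + r = 9.
The rest check out directly.

Satisfiable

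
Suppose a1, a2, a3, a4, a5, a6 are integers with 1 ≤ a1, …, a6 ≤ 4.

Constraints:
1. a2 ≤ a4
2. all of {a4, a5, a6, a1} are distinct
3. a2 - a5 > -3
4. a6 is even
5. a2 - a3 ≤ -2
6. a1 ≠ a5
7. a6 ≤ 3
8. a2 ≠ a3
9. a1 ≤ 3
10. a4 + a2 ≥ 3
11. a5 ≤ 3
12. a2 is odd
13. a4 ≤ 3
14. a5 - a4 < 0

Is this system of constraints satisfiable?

Constraints 7, 9, 11, and 13 confine each of a4, a5, a6, a1 to the 3 values {1, …, 3} (the domain already gives each ≥ 1).
Constraint 2 requires all 4 of them to be distinct, but only 3 values are available — impossible by the pigeonhole principle.

Unsatisfiable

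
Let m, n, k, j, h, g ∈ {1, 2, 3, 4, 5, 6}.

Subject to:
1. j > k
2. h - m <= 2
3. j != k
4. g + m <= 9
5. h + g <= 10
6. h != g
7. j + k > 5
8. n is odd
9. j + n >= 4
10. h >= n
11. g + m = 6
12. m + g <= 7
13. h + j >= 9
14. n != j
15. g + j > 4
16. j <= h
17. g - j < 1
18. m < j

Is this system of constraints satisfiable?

The assignment m = 3, n = 3, k = 3, j = 4, h = 5, g = 3 works:
  constraint 2 holds since h - m = 2.
  constraint 4 holds since g + m = 6.
  constraint 5 holds since h + g = 8.
The rest check out directly.

Satisfiable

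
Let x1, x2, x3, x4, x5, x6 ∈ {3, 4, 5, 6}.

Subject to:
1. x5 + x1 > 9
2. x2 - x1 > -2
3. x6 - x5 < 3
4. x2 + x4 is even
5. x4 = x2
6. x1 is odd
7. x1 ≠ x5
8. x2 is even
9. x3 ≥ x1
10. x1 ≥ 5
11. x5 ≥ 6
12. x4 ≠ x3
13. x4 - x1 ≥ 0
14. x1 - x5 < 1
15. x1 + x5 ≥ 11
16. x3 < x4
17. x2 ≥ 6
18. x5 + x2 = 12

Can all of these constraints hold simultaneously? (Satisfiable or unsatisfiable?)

Take x1 = 5, x2 = 6, x3 = 5, x4 = 6, x5 = 6, x6 = 6. Then constraint 1: x5 + x1 = 11; constraint 2: x2 - x1 = 1; constraint 3: x6 - x5 = 0, and every other listed constraint is also met.

Satisfiable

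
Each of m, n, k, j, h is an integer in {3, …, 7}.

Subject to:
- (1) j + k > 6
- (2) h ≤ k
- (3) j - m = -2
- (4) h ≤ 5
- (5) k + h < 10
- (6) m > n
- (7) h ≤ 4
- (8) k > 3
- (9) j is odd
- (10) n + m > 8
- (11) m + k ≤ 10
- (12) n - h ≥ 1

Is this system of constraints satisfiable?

Satisfiable

Take m = 5, n = 4, k = 5, j = 3, h = 3. Then constraint 1: j + k = 8; constraint 3: j - m = -2, and every other listed constraint is also met.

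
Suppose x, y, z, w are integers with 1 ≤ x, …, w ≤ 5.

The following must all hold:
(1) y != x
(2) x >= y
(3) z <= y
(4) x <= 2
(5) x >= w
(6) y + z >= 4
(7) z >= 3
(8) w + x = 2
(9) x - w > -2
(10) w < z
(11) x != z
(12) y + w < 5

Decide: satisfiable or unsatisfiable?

From constraints 3 and 7: y ≥ z and z ≥ 3, so y ≥ 3. From constraints 2 and 4: y ≤ x and x ≤ 2, so y ≤ 2. But 2 < 3, so no value of y works.

Unsatisfiable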